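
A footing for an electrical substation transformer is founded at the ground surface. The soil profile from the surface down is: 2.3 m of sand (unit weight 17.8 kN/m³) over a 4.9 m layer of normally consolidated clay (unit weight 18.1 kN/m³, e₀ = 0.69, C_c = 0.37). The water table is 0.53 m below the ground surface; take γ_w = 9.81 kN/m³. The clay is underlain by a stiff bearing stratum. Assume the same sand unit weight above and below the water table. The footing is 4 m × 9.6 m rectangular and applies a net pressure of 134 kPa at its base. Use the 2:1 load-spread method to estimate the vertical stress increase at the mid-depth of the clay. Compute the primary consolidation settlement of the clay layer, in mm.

Mid-depth of clay below the ground surface: z = 2.3 + 4.9/2 = 4.75 m.
Total vertical stress at mid-clay: σ_v = 17.8×2.3 + 18.1×2.45 = 85.285 kPa.
Pore pressure: u = 9.81×(4.75 − 0.53) = 41.398 kPa.
Initial effective stress: σ'_0 = σ_v − u = 85.285 − 41.398 = 43.887 kPa.
Stress increase at mid-clay by the 2:1 spreading method:
Δσ = qBL/((B+z)(L+z)) = 134×4×9.6/((4+4.75)(9.6+4.75)) = 40.98 kPa
Final effective stress: σ'_f = σ'_0 + Δσ = 43.887 + 40.98 = 84.867 kPa.
Normally consolidated clay, so the full stress increment lies on the virgin compression line:
S_c = C_c·H/(1+e₀)·log₁₀(σ'_f/σ'_0) = 0.37×4.9/(1+0.69)×log₁₀(84.867/43.887)
    = 1.0728 × 0.2864 = 0.3072 m

S_c ≈ 307 mm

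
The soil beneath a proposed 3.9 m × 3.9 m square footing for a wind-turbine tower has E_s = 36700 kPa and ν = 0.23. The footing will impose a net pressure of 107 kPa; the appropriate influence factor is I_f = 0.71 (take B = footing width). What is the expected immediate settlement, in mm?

Immediate (elastic) settlement: S_e = q·B·(1−ν²)/E_s · I_f.
S_e = 107 × 3.9 × (1 − 0.23²) / 36700 × 0.71
    = 107 × 3.9 × 0.9471 / 36700 × 0.71
    = 0.007646 m = 7.646 mm

S_e ≈ 7.65 mm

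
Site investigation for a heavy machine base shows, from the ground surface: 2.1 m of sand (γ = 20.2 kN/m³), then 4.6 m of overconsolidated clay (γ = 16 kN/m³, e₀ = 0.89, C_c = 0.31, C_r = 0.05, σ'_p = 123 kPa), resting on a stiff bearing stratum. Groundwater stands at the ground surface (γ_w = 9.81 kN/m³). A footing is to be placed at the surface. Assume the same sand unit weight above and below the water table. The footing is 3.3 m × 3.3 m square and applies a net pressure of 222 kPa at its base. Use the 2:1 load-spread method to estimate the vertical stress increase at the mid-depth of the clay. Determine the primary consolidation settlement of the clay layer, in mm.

S_c ≈ 40 mm

Mid-depth of clay below the ground surface: z = 2.1 + 4.6/2 = 4.4 m.
Total vertical stress at mid-clay: σ_v = 20.2×2.1 + 16×2.3 = 79.22 kPa.
Pore pressure: u = 9.81×(4.4 − 0) = 43.164 kPa.
Initial effective stress: σ'_0 = σ_v − u = 79.22 − 43.164 = 36.056 kPa.
Stress increase at mid-clay by the 2:1 spreading method:
Δσ = qBL/((B+z)(L+z)) = 222×3.3×3.3/((3.3+4.4)(3.3+4.4)) = 40.776 kPa
Final effective stress: σ'_f = 36.056 + 40.776 = 76.832 kPa.
σ'_f = 76.832 ≤ σ'_p = 123 kPa, so the clay remains overconsolidated and only the recompression index applies:
S_c = C_r·H/(1+e₀)·log₁₀(σ'_f/σ'_0) = 0.05×4.6/1.89×log₁₀(76.832/36.056)
    = 0.12169 × 0.32856 = 0.03998 m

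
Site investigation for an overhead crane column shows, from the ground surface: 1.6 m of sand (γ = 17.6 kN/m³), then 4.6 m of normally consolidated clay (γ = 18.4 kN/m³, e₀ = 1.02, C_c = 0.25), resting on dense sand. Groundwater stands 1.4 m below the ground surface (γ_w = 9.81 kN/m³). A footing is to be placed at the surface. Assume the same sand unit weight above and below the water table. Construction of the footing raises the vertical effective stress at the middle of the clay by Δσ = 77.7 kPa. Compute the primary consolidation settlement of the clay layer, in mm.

S_c ≈ 245 mm

Mid-depth of clay below the ground surface: z = 1.6 + 4.6/2 = 3.9 m.
Total vertical stress at mid-clay: σ_v = 17.6×1.6 + 18.4×2.3 = 70.48 kPa.
Pore pressure: u = 9.81×(3.9 − 1.4) = 24.525 kPa.
Initial effective stress: σ'_0 = σ_v − u = 70.48 − 24.525 = 45.955 kPa.
Final effective stress: σ'_f = σ'_0 + Δσ = 45.955 + 77.7 = 123.66 kPa.
Normally consolidated clay, so the full stress increment lies on the virgin compression line:
S_c = C_c·H/(1+e₀)·log₁₀(σ'_f/σ'_0) = 0.25×4.6/(1+1.02)×log₁₀(123.66/45.955)
    = 0.56931 × 0.4299 = 0.2447 m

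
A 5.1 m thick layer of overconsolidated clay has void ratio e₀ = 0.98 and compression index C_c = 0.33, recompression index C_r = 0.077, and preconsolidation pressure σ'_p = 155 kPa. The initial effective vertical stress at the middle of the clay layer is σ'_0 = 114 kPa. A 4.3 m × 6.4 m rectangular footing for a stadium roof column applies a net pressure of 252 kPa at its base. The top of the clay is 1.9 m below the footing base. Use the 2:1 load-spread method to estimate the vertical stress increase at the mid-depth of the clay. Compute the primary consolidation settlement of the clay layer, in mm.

Mid-depth of clay below the footing base: z = 1.9 + 5.1/2 = 4.45 m.
Stress increase at mid-clay by the 2:1 spreading method:
Δσ = qBL/((B+z)(L+z)) = 252×4.3×6.4/((4.3+4.45)(6.4+4.45)) = 73.048 kPa
Final effective stress: σ'_f = 114 + 73.048 = 187.05 kPa.
σ'_f = 187.05 > σ'_p = 155 kPa, so the stress path crosses the preconsolidation pressure — recompression up to σ'_p, then virgin compression beyond:
S_c = H/(1+e₀)·[C_r·log₁₀(σ'_p/σ'_0) + C_c·log₁₀(σ'_f/σ'_p)]
    = 5.1/1.98 × [0.077×log₁₀(155/114) + 0.33×log₁₀(187.05/155)]
    = 2.5758 × [0.010274 + 0.026937] = 0.09585 m

S_c ≈ 95.8 mm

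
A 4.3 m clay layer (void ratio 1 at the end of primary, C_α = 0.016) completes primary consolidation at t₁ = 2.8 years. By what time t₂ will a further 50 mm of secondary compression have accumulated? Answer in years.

t₂ ≈ 79.6 years

S_s = C_α·H/(1+e_p)·log₁₀(t₂/t₁) ⇒ log₁₀(t₂/t₁) = S_s·(1+e_p)/(C_α·H).
log₁₀(t₂/t₁) = 0.05 × (1+1) / (0.016×4.3) = 1.453
t₂ = t₁ × 10^1.453 = 2.8 × 28.41 = 79.55 years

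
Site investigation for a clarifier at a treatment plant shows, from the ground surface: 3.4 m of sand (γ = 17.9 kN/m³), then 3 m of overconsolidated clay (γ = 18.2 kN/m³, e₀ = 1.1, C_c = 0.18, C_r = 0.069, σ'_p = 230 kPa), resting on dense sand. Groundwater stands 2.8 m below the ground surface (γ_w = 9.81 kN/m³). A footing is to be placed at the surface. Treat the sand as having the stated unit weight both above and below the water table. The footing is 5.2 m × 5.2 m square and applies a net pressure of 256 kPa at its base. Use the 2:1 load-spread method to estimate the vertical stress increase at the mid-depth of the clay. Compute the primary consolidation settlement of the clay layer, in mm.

Mid-depth of clay below the ground surface: z = 3.4 + 3/2 = 4.9 m.
Total vertical stress at mid-clay: σ_v = 17.9×3.4 + 18.2×1.5 = 88.16 kPa.
Pore pressure: u = 9.81×(4.9 − 2.8) = 20.601 kPa.
Initial effective stress: σ'_0 = σ_v − u = 88.16 − 20.601 = 67.559 kPa.
Stress increase at mid-clay by the 2:1 spreading method:
Δσ = qBL/((B+z)(L+z)) = 256×5.2×5.2/((5.2+4.9)(5.2+4.9)) = 67.858 kPa
Final effective stress: σ'_f = 67.559 + 67.858 = 135.42 kPa.
σ'_f = 135.42 ≤ σ'_p = 230 kPa, so the clay remains overconsolidated and only the recompression index applies:
S_c = C_r·H/(1+e₀)·log₁₀(σ'_f/σ'_0) = 0.069×3/2.1×log₁₀(135.42/67.559)
    = 0.098573 × 0.302 = 0.02977 m

S_c ≈ 29.8 mm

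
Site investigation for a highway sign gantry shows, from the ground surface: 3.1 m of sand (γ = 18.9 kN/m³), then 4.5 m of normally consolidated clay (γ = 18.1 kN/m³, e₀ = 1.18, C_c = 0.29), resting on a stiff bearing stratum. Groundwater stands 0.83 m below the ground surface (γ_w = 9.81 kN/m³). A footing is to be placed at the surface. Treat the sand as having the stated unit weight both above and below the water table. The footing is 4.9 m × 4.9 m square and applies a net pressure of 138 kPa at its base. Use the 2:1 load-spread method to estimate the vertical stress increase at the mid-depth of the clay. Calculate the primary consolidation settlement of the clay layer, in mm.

S_c ≈ 118 mm

Mid-depth of clay below the ground surface: z = 3.1 + 4.5/2 = 5.35 m.
Total vertical stress at mid-clay: σ_v = 18.9×3.1 + 18.1×2.25 = 99.315 kPa.
Pore pressure: u = 9.81×(5.35 − 0.83) = 44.341 kPa.
Initial effective stress: σ'_0 = σ_v − u = 99.315 − 44.341 = 54.974 kPa.
Stress increase at mid-clay by the 2:1 spreading method:
Δσ = qBL/((B+z)(L+z)) = 138×4.9×4.9/((4.9+5.35)(4.9+5.35)) = 31.537 kPa
Final effective stress: σ'_f = σ'_0 + Δσ = 54.974 + 31.537 = 86.511 kPa.
Normally consolidated clay, so the full stress increment lies on the virgin compression line:
S_c = C_c·H/(1+e₀)·log₁₀(σ'_f/σ'_0) = 0.29×4.5/(1+1.18)×log₁₀(86.511/54.974)
    = 0.59862 × 0.19691 = 0.1179 m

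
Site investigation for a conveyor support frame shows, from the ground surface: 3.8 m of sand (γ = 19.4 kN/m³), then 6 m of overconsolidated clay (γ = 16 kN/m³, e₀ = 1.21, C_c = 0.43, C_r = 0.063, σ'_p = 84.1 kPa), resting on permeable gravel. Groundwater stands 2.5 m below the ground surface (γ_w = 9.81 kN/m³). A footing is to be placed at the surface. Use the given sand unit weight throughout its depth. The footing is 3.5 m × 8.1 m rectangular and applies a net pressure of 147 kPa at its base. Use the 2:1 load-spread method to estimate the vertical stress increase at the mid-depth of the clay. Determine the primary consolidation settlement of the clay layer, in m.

S_c ≈ 0.125 m

Mid-depth of clay below the ground surface: z = 3.8 + 6/2 = 6.8 m.
Total vertical stress at mid-clay: σ_v = 19.4×3.8 + 16×3 = 121.72 kPa.
Pore pressure: u = 9.81×(6.8 − 2.5) = 42.183 kPa.
Initial effective stress: σ'_0 = σ_v − u = 121.72 − 42.183 = 79.537 kPa.
Stress increase at mid-clay by the 2:1 spreading method:
Δσ = qBL/((B+z)(L+z)) = 147×3.5×8.1/((3.5+6.8)(8.1+6.8)) = 27.155 kPa
Final effective stress: σ'_f = 79.537 + 27.155 = 106.69 kPa.
σ'_f = 106.69 > σ'_p = 84.1 kPa, so the stress path crosses the preconsolidation pressure — recompression up to σ'_p, then virgin compression beyond:
S_c = H/(1+e₀)·[C_r·log₁₀(σ'_p/σ'_0) + C_c·log₁₀(σ'_f/σ'_p)]
    = 6/2.21 × [0.063×log₁₀(84.1/79.537) + 0.43×log₁₀(106.69/84.1)]
    = 2.7149 × [0.0015263 + 0.044431] = 0.1248 m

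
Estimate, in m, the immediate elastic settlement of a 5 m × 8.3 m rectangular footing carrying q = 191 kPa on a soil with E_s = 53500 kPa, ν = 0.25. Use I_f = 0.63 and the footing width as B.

Immediate (elastic) settlement: S_e = q·B·(1−ν²)/E_s · I_f.
S_e = 191 × 5 × (1 − 0.25²) / 53500 × 0.63
    = 191 × 5 × 0.9375 / 53500 × 0.63
    = 0.01054 m

S_e ≈ 0.0105 m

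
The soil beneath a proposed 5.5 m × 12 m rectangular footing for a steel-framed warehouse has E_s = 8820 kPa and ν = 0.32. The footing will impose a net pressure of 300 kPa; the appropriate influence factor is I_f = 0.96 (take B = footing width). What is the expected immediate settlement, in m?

S_e ≈ 0.161 m

Immediate (elastic) settlement: S_e = q·B·(1−ν²)/E_s · I_f.
S_e = 300 × 5.5 × (1 − 0.32²) / 8820 × 0.96
    = 300 × 5.5 × 0.8976 / 8820 × 0.96
    = 0.1612 m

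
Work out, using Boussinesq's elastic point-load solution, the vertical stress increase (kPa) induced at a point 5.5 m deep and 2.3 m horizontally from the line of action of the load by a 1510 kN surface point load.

Δσ_z ≈ 15.9 kPa

Boussinesq vertical stress below a point load on an elastic half-space:
Δσ_z = 3P/(2πz²) · [1 + (r/z)²]^(−5/2)
r/z = 2.3/5.5 = 0.41818; [1+(r/z)²]^(−5/2) = 0.66837.
Δσ_z = 3×1510/(2π×5.5²) × 0.66837 = 23.834 × 0.66837 = 15.93 kPa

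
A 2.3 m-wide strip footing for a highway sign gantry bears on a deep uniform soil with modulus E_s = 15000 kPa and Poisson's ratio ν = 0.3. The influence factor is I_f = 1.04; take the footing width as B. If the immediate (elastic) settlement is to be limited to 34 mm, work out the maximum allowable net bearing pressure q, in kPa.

q ≈ 234 kPa

S_e = q·B·(1−ν²)/E_s · I_f  ⇒  q = S_e·E_s / (B·(1−ν²)·I_f).
q = 0.034 × 15000 / (2.3 × 0.91 × 1.04) = 234.3 kPa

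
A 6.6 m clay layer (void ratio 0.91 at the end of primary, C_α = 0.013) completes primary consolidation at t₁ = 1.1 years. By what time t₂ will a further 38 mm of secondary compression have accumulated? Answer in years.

S_s = C_α·H/(1+e_p)·log₁₀(t₂/t₁) ⇒ log₁₀(t₂/t₁) = S_s·(1+e_p)/(C_α·H).
log₁₀(t₂/t₁) = 0.038 × (1+0.91) / (0.013×6.6) = 0.8459
t₂ = t₁ × 10^0.8459 = 1.1 × 7.013 = 7.715 years

t₂ ≈ 7.71 years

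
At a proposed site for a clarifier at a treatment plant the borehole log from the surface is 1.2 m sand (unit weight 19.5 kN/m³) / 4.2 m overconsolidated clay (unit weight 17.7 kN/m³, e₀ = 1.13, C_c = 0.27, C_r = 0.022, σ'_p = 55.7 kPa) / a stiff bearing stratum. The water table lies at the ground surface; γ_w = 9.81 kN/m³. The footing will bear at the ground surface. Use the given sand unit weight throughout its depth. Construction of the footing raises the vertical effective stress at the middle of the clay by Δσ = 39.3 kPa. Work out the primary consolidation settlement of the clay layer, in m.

S_c ≈ 0.0572 m

Mid-depth of clay below the ground surface: z = 1.2 + 4.2/2 = 3.3 m.
Total vertical stress at mid-clay: σ_v = 19.5×1.2 + 17.7×2.1 = 60.57 kPa.
Pore pressure: u = 9.81×(3.3 − 0) = 32.373 kPa.
Initial effective stress: σ'_0 = σ_v − u = 60.57 − 32.373 = 28.197 kPa.
Final effective stress: σ'_f = 28.197 + 39.3 = 67.497 kPa.
σ'_f = 67.497 > σ'_p = 55.7 kPa, so the stress path crosses the preconsolidation pressure — recompression up to σ'_p, then virgin compression beyond:
S_c = H/(1+e₀)·[C_r·log₁₀(σ'_p/σ'_0) + C_c·log₁₀(σ'_f/σ'_p)]
    = 4.2/2.13 × [0.022×log₁₀(55.7/28.197) + 0.27×log₁₀(67.497/55.7)]
    = 1.9718 × [0.0065044 + 0.022526] = 0.05724 m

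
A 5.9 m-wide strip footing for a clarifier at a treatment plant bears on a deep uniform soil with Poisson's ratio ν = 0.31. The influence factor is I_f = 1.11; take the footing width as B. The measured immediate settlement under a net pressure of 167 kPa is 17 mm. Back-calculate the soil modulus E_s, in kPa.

E_s ≈ 58200 kPa

S_e = q·B·(1−ν²)/E_s · I_f  ⇒  E_s = q·B·(1−ν²)·I_f / S_e.
E_s = 167 × 5.9 × 0.9039 × 1.11 / 0.017 = 58150 kPa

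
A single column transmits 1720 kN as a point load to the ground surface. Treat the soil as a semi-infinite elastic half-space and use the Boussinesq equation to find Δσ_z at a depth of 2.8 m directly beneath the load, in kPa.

Boussinesq vertical stress below a point load on an elastic half-space:
Δσ_z = 3P/(2πz²) · [1 + (r/z)²]^(−5/2)
r/z = 0/2.8 = 0; [1+(r/z)²]^(−5/2) = 1.
Δσ_z = 3×1720/(2π×2.8²) × 1 = 104.75 × 1 = 104.8 kPa

Δσ_z ≈ 105 kPa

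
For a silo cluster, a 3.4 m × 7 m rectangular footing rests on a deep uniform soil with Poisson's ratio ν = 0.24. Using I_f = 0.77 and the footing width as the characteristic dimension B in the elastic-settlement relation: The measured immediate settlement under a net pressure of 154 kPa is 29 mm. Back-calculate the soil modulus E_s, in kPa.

E_s ≈ 13100 kPa

S_e = q·B·(1−ν²)/E_s · I_f  ⇒  E_s = q·B·(1−ν²)·I_f / S_e.
E_s = 154 × 3.4 × 0.9424 × 0.77 / 0.029 = 13100 kPa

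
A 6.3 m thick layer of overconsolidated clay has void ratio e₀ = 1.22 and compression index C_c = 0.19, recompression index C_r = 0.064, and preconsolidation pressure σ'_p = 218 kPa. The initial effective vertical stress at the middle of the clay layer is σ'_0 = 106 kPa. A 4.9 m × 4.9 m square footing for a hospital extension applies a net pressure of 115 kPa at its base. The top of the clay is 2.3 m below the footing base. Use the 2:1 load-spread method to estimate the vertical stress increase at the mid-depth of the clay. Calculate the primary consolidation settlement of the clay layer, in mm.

S_c ≈ 17.2 mm

Mid-depth of clay below the footing base: z = 2.3 + 6.3/2 = 5.45 m.
Stress increase at mid-clay by the 2:1 spreading method:
Δσ = qBL/((B+z)(L+z)) = 115×4.9×4.9/((4.9+5.45)(4.9+5.45)) = 25.776 kPa
Final effective stress: σ'_f = 106 + 25.776 = 131.78 kPa.
σ'_f = 131.78 ≤ σ'_p = 218 kPa, so the clay remains overconsolidated and only the recompression index applies:
S_c = C_r·H/(1+e₀)·log₁₀(σ'_f/σ'_0) = 0.064×6.3/2.22×log₁₀(131.78/106)
    = 0.18162 × 0.094544 = 0.01717 m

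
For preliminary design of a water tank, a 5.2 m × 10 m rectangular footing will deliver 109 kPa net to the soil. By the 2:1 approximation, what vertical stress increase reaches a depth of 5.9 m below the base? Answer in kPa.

Δσ_z ≈ 32.1 kPa

By the 2:1 method the load spreads at 1 horizontal : 2 vertical, so at depth z the loaded area has grown by z in each plan dimension:
Δσ = qBL/((B+z)(L+z)) = 109×5.2×10/((5.2+5.9)(10+5.9)) = 32.115 kPa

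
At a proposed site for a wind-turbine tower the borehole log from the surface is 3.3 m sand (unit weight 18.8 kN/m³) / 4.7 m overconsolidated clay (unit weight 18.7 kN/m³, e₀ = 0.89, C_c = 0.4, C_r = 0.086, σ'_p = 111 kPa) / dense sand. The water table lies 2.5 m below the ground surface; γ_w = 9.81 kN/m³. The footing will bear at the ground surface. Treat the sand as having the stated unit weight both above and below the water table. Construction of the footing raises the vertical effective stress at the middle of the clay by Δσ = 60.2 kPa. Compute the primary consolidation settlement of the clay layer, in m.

Mid-depth of clay below the ground surface: z = 3.3 + 4.7/2 = 5.65 m.
Total vertical stress at mid-clay: σ_v = 18.8×3.3 + 18.7×2.35 = 105.98 kPa.
Pore pressure: u = 9.81×(5.65 − 2.5) = 30.902 kPa.
Initial effective stress: σ'_0 = σ_v − u = 105.98 − 30.902 = 75.078 kPa.
Final effective stress: σ'_f = 75.078 + 60.2 = 135.28 kPa.
σ'_f = 135.28 > σ'_p = 111 kPa, so the stress path crosses the preconsolidation pressure — recompression up to σ'_p, then virgin compression beyond:
S_c = H/(1+e₀)·[C_r·log₁₀(σ'_p/σ'_0) + C_c·log₁₀(σ'_f/σ'_p)]
    = 4.7/1.89 × [0.086×log₁₀(111/75.078) + 0.4×log₁₀(135.28/111)]
    = 2.4868 × [0.014604 + 0.034364] = 0.1218 m

S_c ≈ 0.122 m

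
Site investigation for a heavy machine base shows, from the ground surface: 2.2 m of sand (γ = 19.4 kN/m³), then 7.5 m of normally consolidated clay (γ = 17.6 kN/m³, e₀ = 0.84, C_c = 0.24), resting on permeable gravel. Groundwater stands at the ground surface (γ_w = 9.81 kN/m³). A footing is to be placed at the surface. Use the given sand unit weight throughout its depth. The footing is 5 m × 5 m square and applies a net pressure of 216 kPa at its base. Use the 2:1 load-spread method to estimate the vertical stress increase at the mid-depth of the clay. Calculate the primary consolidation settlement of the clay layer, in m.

Mid-depth of clay below the ground surface: z = 2.2 + 7.5/2 = 5.95 m.
Total vertical stress at mid-clay: σ_v = 19.4×2.2 + 17.6×3.75 = 108.68 kPa.
Pore pressure: u = 9.81×(5.95 − 0) = 58.37 kPa.
Initial effective stress: σ'_0 = σ_v − u = 108.68 − 58.37 = 50.31 kPa.
Stress increase at mid-clay by the 2:1 spreading method:
Δσ = qBL/((B+z)(L+z)) = 216×5×5/((5+5.95)(5+5.95)) = 45.037 kPa
Final effective stress: σ'_f = σ'_0 + Δσ = 50.31 + 45.037 = 95.347 kPa.
Normally consolidated clay, so the full stress increment lies on the virgin compression line:
S_c = C_c·H/(1+e₀)·log₁₀(σ'_f/σ'_0) = 0.24×7.5/(1+0.84)×log₁₀(95.347/50.31)
    = 0.97826 × 0.27765 = 0.2716 m

S_c ≈ 0.272 m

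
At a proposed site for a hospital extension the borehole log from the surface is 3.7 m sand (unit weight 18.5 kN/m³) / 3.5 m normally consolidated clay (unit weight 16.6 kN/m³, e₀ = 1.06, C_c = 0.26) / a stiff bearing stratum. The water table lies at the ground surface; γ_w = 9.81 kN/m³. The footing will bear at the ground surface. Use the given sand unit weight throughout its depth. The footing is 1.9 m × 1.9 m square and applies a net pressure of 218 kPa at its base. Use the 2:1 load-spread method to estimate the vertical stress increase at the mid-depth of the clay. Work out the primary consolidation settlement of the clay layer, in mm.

S_c ≈ 54.8 mm

Mid-depth of clay below the ground surface: z = 3.7 + 3.5/2 = 5.45 m.
Total vertical stress at mid-clay: σ_v = 18.5×3.7 + 16.6×1.75 = 97.5 kPa.
Pore pressure: u = 9.81×(5.45 − 0) = 53.465 kPa.
Initial effective stress: σ'_0 = σ_v − u = 97.5 − 53.465 = 44.035 kPa.
Stress increase at mid-clay by the 2:1 spreading method:
Δσ = qBL/((B+z)(L+z)) = 218×1.9×1.9/((1.9+5.45)(1.9+5.45)) = 14.568 kPa
Final effective stress: σ'_f = σ'_0 + Δσ = 44.035 + 14.568 = 58.603 kPa.
Normally consolidated clay, so the full stress increment lies on the virgin compression line:
S_c = C_c·H/(1+e₀)·log₁₀(σ'_f/σ'_0) = 0.26×3.5/(1+1.06)×log₁₀(58.603/44.035)
    = 0.44175 × 0.12412 = 0.05483 m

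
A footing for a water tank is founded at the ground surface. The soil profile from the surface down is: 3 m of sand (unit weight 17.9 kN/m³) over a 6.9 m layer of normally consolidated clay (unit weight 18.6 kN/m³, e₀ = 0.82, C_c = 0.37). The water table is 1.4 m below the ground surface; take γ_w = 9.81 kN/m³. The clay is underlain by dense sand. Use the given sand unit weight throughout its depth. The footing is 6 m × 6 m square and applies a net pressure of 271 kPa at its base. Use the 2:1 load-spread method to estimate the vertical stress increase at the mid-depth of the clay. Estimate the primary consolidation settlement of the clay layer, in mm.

S_c ≈ 398 mm

Mid-depth of clay below the ground surface: z = 3 + 6.9/2 = 6.45 m.
Total vertical stress at mid-clay: σ_v = 17.9×3 + 18.6×3.45 = 117.87 kPa.
Pore pressure: u = 9.81×(6.45 − 1.4) = 49.541 kPa.
Initial effective stress: σ'_0 = σ_v − u = 117.87 − 49.541 = 68.329 kPa.
Stress increase at mid-clay by the 2:1 spreading method:
Δσ = qBL/((B+z)(L+z)) = 271×6×6/((6+6.45)(6+6.45)) = 62.941 kPa
Final effective stress: σ'_f = σ'_0 + Δσ = 68.329 + 62.941 = 131.27 kPa.
Normally consolidated clay, so the full stress increment lies on the virgin compression line:
S_c = C_c·H/(1+e₀)·log₁₀(σ'_f/σ'_0) = 0.37×6.9/(1+0.82)×log₁₀(131.27/68.329)
    = 1.4027 × 0.28356 = 0.3977 m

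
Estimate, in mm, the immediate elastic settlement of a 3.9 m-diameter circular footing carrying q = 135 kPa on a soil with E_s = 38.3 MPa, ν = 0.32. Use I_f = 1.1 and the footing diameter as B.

Immediate (elastic) settlement: S_e = q·B·(1−ν²)/E_s · I_f.
E_s = 38.3 MPa = 38300 kPa.
S_e = 135 × 3.9 × (1 − 0.32²) / 38300 × 1.1
    = 135 × 3.9 × 0.8976 / 38300 × 1.1
    = 0.01357 m = 13.57 mm

S_e ≈ 13.6 mm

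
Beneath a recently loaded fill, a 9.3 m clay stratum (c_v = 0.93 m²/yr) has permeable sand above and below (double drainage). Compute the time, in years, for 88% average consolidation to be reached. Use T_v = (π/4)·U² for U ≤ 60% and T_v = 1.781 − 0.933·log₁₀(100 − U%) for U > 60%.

Drainage path length: H_d = H/2 = 4.65 m (double drainage).
U > 60%: T_v = 1.781 − 0.933·log₁₀(100 − 88) = 0.77412.
t = T_v·H_d²/c_v = 0.77412×4.65²/0.93 = 18 years.

t ≈ 18 years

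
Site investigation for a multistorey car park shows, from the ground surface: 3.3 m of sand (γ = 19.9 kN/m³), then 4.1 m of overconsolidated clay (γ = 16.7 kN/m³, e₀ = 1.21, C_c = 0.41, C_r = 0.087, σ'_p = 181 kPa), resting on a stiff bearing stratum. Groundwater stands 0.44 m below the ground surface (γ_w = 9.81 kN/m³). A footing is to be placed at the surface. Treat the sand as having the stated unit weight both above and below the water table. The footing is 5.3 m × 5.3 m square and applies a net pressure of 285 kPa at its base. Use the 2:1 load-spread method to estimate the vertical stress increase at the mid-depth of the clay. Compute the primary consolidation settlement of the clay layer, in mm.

S_c ≈ 60.3 mm

Mid-depth of clay below the ground surface: z = 3.3 + 4.1/2 = 5.35 m.
Total vertical stress at mid-clay: σ_v = 19.9×3.3 + 16.7×2.05 = 99.905 kPa.
Pore pressure: u = 9.81×(5.35 − 0.44) = 48.167 kPa.
Initial effective stress: σ'_0 = σ_v − u = 99.905 − 48.167 = 51.738 kPa.
Stress increase at mid-clay by the 2:1 spreading method:
Δσ = qBL/((B+z)(L+z)) = 285×5.3×5.3/((5.3+5.35)(5.3+5.35)) = 70.583 kPa
Final effective stress: σ'_f = 51.738 + 70.583 = 122.32 kPa.
σ'_f = 122.32 ≤ σ'_p = 181 kPa, so the clay remains overconsolidated and only the recompression index applies:
S_c = C_r·H/(1+e₀)·log₁₀(σ'_f/σ'_0) = 0.087×4.1/2.21×log₁₀(122.32/51.738)
    = 0.1614 × 0.37369 = 0.06031 m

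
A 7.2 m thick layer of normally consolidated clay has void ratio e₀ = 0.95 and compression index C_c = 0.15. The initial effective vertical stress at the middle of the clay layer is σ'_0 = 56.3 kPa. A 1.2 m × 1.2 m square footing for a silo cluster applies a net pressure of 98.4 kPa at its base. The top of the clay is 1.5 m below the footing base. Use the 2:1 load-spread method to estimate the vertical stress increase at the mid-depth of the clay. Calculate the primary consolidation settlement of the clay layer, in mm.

S_c ≈ 14.8 mm

Mid-depth of clay below the footing base: z = 1.5 + 7.2/2 = 5.1 m.
Stress increase at mid-clay by the 2:1 spreading method:
Δσ = qBL/((B+z)(L+z)) = 98.4×1.2×1.2/((1.2+5.1)(1.2+5.1)) = 3.5701 kPa
Final effective stress: σ'_f = σ'_0 + Δσ = 56.3 + 3.5701 = 59.87 kPa.
Normally consolidated clay, so the full stress increment lies on the virgin compression line:
S_c = C_c·H/(1+e₀)·log₁₀(σ'_f/σ'_0) = 0.15×7.2/(1+0.95)×log₁₀(59.87/56.3)
    = 0.55385 × 0.026701 = 0.01479 m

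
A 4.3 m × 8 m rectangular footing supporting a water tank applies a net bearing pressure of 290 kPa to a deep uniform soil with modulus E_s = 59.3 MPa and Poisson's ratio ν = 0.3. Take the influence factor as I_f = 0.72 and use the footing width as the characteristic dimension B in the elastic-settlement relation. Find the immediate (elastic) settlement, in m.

S_e ≈ 0.0138 m

Immediate (elastic) settlement: S_e = q·B·(1−ν²)/E_s · I_f.
E_s = 59.3 MPa = 59300 kPa.
S_e = 290 × 4.3 × (1 − 0.3²) / 59300 × 0.72
    = 290 × 4.3 × 0.91 / 59300 × 0.72
    = 0.01378 m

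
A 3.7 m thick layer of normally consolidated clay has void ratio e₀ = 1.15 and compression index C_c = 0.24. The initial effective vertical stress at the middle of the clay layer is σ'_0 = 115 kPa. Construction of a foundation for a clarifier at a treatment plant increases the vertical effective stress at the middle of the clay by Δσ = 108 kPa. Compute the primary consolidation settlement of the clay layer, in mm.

S_c ≈ 119 mm

Final effective stress: σ'_f = σ'_0 + Δσ = 115 + 108 = 223 kPa.
Normally consolidated clay, so the full stress increment lies on the virgin compression line:
S_c = C_c·H/(1+e₀)·log₁₀(σ'_f/σ'_0) = 0.24×3.7/(1+1.15)×log₁₀(223/115)
    = 0.41302 × 0.28761 = 0.1188 m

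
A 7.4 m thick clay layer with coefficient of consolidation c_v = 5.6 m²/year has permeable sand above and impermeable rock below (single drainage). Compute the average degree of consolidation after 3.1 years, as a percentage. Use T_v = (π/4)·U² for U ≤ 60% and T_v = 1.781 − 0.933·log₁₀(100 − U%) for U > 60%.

Drainage path length: H_d = H = 7.4 m (single drainage).
T_v = c_v·t/H_d² = 5.6×3.1/7.4² = 0.31702.
T_v = 0.31702 corresponds to the U > 60% branch:
U = 1 − 10^((1.781 − T_v)/0.933)/100 = 0.6292

U ≈ 62.9 %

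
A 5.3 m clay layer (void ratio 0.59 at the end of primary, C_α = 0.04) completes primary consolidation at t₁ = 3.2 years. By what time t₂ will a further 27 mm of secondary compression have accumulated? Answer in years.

S_s = C_α·H/(1+e_p)·log₁₀(t₂/t₁) ⇒ log₁₀(t₂/t₁) = S_s·(1+e_p)/(C_α·H).
log₁₀(t₂/t₁) = 0.027 × (1+0.59) / (0.04×5.3) = 0.2025
t₂ = t₁ × 10^0.2025 = 3.2 × 1.594 = 5.101 years

t₂ ≈ 5.1 years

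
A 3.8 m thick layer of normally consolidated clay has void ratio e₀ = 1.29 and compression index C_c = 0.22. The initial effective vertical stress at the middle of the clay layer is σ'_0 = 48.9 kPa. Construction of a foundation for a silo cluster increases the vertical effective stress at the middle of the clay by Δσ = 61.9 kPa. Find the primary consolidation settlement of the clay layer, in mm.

Final effective stress: σ'_f = σ'_0 + Δσ = 48.9 + 61.9 = 110.8 kPa.
Normally consolidated clay, so the full stress increment lies on the virgin compression line:
S_c = C_c·H/(1+e₀)·log₁₀(σ'_f/σ'_0) = 0.22×3.8/(1+1.29)×log₁₀(110.8/48.9)
    = 0.36507 × 0.35523 = 0.1297 m

S_c ≈ 130 mm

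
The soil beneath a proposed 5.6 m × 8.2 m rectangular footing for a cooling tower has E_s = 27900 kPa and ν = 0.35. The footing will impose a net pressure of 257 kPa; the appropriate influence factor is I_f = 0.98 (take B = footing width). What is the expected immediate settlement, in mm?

Immediate (elastic) settlement: S_e = q·B·(1−ν²)/E_s · I_f.
S_e = 257 × 5.6 × (1 − 0.35²) / 27900 × 0.98
    = 257 × 5.6 × 0.8775 / 27900 × 0.98
    = 0.04436 m = 44.36 mm

S_e ≈ 44.4 mm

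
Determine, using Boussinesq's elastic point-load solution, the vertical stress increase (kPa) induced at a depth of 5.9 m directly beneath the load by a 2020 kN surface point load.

Boussinesq vertical stress below a point load on an elastic half-space:
Δσ_z = 3P/(2πz²) · [1 + (r/z)²]^(−5/2)
r/z = 0/5.9 = 0; [1+(r/z)²]^(−5/2) = 1.
Δσ_z = 3×2020/(2π×5.9²) × 1 = 27.707 × 1 = 27.71 kPa

Δσ_z ≈ 27.7 kPa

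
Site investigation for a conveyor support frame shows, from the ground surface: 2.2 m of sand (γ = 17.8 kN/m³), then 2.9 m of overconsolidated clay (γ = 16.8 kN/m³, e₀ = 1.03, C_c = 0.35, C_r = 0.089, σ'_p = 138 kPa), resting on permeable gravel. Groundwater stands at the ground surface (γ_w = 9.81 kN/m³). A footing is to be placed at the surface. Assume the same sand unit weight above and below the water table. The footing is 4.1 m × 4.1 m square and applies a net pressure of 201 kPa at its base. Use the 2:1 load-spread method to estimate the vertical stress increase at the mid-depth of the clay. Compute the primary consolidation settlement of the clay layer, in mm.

S_c ≈ 61.2 mm

Mid-depth of clay below the ground surface: z = 2.2 + 2.9/2 = 3.65 m.
Total vertical stress at mid-clay: σ_v = 17.8×2.2 + 16.8×1.45 = 63.52 kPa.
Pore pressure: u = 9.81×(3.65 − 0) = 35.806 kPa.
Initial effective stress: σ'_0 = σ_v − u = 63.52 − 35.806 = 27.714 kPa.
Stress increase at mid-clay by the 2:1 spreading method:
Δσ = qBL/((B+z)(L+z)) = 201×4.1×4.1/((4.1+3.65)(4.1+3.65)) = 56.255 kPa
Final effective stress: σ'_f = 27.714 + 56.255 = 83.969 kPa.
σ'_f = 83.969 ≤ σ'_p = 138 kPa, so the clay remains overconsolidated and only the recompression index applies:
S_c = C_r·H/(1+e₀)·log₁₀(σ'_f/σ'_0) = 0.089×2.9/2.03×log₁₀(83.969/27.714)
    = 0.12715 × 0.48142 = 0.06121 m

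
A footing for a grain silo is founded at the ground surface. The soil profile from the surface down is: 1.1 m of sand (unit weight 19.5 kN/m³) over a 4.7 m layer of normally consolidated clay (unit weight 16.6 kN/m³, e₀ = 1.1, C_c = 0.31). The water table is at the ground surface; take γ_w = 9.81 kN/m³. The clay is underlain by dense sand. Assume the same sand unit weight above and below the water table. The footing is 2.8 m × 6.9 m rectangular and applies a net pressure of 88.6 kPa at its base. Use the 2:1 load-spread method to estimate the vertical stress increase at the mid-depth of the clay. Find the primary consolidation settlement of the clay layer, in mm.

Mid-depth of clay below the ground surface: z = 1.1 + 4.7/2 = 3.45 m.
Total vertical stress at mid-clay: σ_v = 19.5×1.1 + 16.6×2.35 = 60.46 kPa.
Pore pressure: u = 9.81×(3.45 − 0) = 33.845 kPa.
Initial effective stress: σ'_0 = σ_v − u = 60.46 − 33.845 = 26.615 kPa.
Stress increase at mid-clay by the 2:1 spreading method:
Δσ = qBL/((B+z)(L+z)) = 88.6×2.8×6.9/((2.8+3.45)(6.9+3.45)) = 26.462 kPa
Final effective stress: σ'_f = σ'_0 + Δσ = 26.615 + 26.462 = 53.077 kPa.
Normally consolidated clay, so the full stress increment lies on the virgin compression line:
S_c = C_c·H/(1+e₀)·log₁₀(σ'_f/σ'_0) = 0.31×4.7/(1+1.1)×log₁₀(53.077/26.615)
    = 0.69381 × 0.29978 = 0.208 m

S_c ≈ 208 mm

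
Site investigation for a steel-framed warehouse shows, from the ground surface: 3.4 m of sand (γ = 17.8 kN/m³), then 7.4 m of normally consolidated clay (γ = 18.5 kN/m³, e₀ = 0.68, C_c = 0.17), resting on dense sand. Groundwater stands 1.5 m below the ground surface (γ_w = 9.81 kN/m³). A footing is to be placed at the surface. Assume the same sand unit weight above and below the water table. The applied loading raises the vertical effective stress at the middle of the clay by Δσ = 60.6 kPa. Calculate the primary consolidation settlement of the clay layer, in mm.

S_c ≈ 194 mm

Mid-depth of clay below the ground surface: z = 3.4 + 7.4/2 = 7.1 m.
Total vertical stress at mid-clay: σ_v = 17.8×3.4 + 18.5×3.7 = 128.97 kPa.
Pore pressure: u = 9.81×(7.1 − 1.5) = 54.936 kPa.
Initial effective stress: σ'_0 = σ_v − u = 128.97 − 54.936 = 74.034 kPa.
Final effective stress: σ'_f = σ'_0 + Δσ = 74.034 + 60.6 = 134.63 kPa.
Normally consolidated clay, so the full stress increment lies on the virgin compression line:
S_c = C_c·H/(1+e₀)·log₁₀(σ'_f/σ'_0) = 0.17×7.4/(1+0.68)×log₁₀(134.63/74.034)
    = 0.74881 × 0.25971 = 0.1945 m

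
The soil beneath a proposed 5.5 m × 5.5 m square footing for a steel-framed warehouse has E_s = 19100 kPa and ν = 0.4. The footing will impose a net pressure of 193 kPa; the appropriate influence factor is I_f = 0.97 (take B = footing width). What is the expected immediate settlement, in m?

Immediate (elastic) settlement: S_e = q·B·(1−ν²)/E_s · I_f.
S_e = 193 × 5.5 × (1 − 0.4²) / 19100 × 0.97
    = 193 × 5.5 × 0.84 / 19100 × 0.97
    = 0.04528 m

S_e ≈ 0.0453 m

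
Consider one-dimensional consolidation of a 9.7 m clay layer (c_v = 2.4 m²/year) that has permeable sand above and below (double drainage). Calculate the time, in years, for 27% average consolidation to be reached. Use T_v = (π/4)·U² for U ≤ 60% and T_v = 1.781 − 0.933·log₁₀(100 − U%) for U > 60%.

Drainage path length: H_d = H/2 = 4.85 m (double drainage).
U ≤ 60%: T_v = (π/4)·U² = (π/4)×0.27² = 0.057256.
t = T_v·H_d²/c_v = 0.057256×4.85²/2.4 = 0.5612 years.

t ≈ 0.561 years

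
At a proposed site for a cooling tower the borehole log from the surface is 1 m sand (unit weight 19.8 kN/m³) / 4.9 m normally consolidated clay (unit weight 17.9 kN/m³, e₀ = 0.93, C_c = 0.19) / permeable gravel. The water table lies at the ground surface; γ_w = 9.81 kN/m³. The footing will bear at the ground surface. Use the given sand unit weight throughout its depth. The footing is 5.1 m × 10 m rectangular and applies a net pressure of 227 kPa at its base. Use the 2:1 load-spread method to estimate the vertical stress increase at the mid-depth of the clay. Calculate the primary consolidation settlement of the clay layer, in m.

S_c ≈ 0.309 m

Mid-depth of clay below the ground surface: z = 1 + 4.9/2 = 3.45 m.
Total vertical stress at mid-clay: σ_v = 19.8×1 + 17.9×2.45 = 63.655 kPa.
Pore pressure: u = 9.81×(3.45 − 0) = 33.845 kPa.
Initial effective stress: σ'_0 = σ_v − u = 63.655 − 33.845 = 29.81 kPa.
Stress increase at mid-clay by the 2:1 spreading method:
Δσ = qBL/((B+z)(L+z)) = 227×5.1×10/((5.1+3.45)(10+3.45)) = 100.67 kPa
Final effective stress: σ'_f = σ'_0 + Δσ = 29.81 + 100.67 = 130.48 kPa.
Normally consolidated clay, so the full stress increment lies on the virgin compression line:
S_c = C_c·H/(1+e₀)·log₁₀(σ'_f/σ'_0) = 0.19×4.9/(1+0.93)×log₁₀(130.48/29.81)
    = 0.48238 × 0.64118 = 0.3093 m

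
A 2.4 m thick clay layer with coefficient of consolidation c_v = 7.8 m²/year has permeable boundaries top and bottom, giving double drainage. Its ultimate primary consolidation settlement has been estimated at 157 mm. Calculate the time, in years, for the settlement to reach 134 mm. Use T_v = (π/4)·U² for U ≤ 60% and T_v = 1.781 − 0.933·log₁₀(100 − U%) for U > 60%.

t ≈ 0.128 years

Drainage path length: H_d = H/2 = 1.2 m (double drainage).
U = S(t)/S_ult = 134/157 = 0.8535.
U > 60%: T_v = 1.781 − 0.933·log₁₀(100 − 85.35) = 0.69328.
t = T_v·H_d²/c_v = 0.69328×1.2²/7.8 = 0.128 years.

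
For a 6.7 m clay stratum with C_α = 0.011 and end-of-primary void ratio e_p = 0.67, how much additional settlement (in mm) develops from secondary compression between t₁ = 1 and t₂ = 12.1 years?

S_s ≈ 47.8 mm

Secondary compression: S_s = C_α·H/(1+e_p)·log₁₀(t₂/t₁)
S_s = 0.011×6.7/(1+0.67)×log₁₀(12.1/1)
    = 0.04413 × 1.083 = 0.04779 m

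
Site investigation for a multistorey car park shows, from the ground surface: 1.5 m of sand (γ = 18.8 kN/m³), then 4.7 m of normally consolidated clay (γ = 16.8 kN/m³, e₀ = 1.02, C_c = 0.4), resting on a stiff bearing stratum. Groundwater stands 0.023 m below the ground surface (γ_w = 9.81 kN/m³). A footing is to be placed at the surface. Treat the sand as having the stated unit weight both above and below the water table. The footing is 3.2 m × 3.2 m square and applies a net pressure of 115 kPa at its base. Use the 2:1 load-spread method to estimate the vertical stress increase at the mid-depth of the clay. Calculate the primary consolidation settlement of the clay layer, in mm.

Mid-depth of clay below the ground surface: z = 1.5 + 4.7/2 = 3.85 m.
Total vertical stress at mid-clay: σ_v = 18.8×1.5 + 16.8×2.35 = 67.68 kPa.
Pore pressure: u = 9.81×(3.85 − 0.023) = 37.543 kPa.
Initial effective stress: σ'_0 = σ_v − u = 67.68 − 37.543 = 30.137 kPa.
Stress increase at mid-clay by the 2:1 spreading method:
Δσ = qBL/((B+z)(L+z)) = 115×3.2×3.2/((3.2+3.85)(3.2+3.85)) = 23.693 kPa
Final effective stress: σ'_f = σ'_0 + Δσ = 30.137 + 23.693 = 53.83 kPa.
Normally consolidated clay, so the full stress increment lies on the virgin compression line:
S_c = C_c·H/(1+e₀)·log₁₀(σ'_f/σ'_0) = 0.4×4.7/(1+1.02)×log₁₀(53.83/30.137)
    = 0.93069 × 0.25192 = 0.2345 m

S_c ≈ 234 mm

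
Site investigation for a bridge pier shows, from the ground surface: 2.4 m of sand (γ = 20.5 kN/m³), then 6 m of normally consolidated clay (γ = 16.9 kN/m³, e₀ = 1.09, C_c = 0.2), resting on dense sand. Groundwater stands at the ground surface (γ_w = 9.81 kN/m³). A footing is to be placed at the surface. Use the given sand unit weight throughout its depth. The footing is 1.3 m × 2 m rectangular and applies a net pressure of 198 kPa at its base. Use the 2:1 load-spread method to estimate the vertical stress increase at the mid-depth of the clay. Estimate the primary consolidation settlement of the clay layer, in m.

S_c ≈ 0.0498 m

Mid-depth of clay below the ground surface: z = 2.4 + 6/2 = 5.4 m.
Total vertical stress at mid-clay: σ_v = 20.5×2.4 + 16.9×3 = 99.9 kPa.
Pore pressure: u = 9.81×(5.4 − 0) = 52.974 kPa.
Initial effective stress: σ'_0 = σ_v − u = 99.9 − 52.974 = 46.926 kPa.
Stress increase at mid-clay by the 2:1 spreading method:
Δσ = qBL/((B+z)(L+z)) = 198×1.3×2/((1.3+5.4)(2+5.4)) = 10.383 kPa
Final effective stress: σ'_f = σ'_0 + Δσ = 46.926 + 10.383 = 57.309 kPa.
Normally consolidated clay, so the full stress increment lies on the virgin compression line:
S_c = C_c·H/(1+e₀)·log₁₀(σ'_f/σ'_0) = 0.2×6/(1+1.09)×log₁₀(57.309/46.926)
    = 0.57416 × 0.086809 = 0.04984 m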